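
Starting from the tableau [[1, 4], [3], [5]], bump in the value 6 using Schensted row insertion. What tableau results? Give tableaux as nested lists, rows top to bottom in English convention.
[[1, 4, 6], [3], [5]]

6 is larger than every entry of row 1, so it is appended to row 1. The new tableau is [[1, 4, 6], [3], [5]].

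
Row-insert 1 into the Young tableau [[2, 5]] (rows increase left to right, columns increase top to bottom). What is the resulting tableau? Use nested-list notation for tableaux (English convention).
[[1, 5], [2]]

In row 1, 1 replaces 2 (the leftmost entry greater than 1); 2 is bumped to row 2. 2 starts a new row 2. The new tableau is [[1, 5], [2]].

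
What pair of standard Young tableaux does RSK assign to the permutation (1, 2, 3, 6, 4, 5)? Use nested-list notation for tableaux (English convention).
P = [[1, 2, 3, 4, 5], [6]], Q = [[1, 2, 3, 4, 6], [5]]

Insert each entry of the permutation into P by Schensted row insertion, recording in Q the position of each new cell.

Insert 1: appended to row 1. P = [[1]].
Insert 2: appended to row 1. P = [[1, 2]].
Insert 3: appended to row 1. P = [[1, 2, 3]].
Insert 6: appended to row 1. P = [[1, 2, 3, 6]].
Insert 4: 4 bumps 6 from row 1; 6 starts row 2. P = [[1, 2, 3, 4], [6]].
Insert 5: appended to row 1. P = [[1, 2, 3, 4, 5], [6]].

So P = [[1, 2, 3, 4, 5], [6]], Q = [[1, 2, 3, 4, 6], [5]].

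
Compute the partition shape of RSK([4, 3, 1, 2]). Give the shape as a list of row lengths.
[2, 1, 1]

RSK row insertion gives P = [[1, 2], [3], [4]], which has shape [2, 1, 1].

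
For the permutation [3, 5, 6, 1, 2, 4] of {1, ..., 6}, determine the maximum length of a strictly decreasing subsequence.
2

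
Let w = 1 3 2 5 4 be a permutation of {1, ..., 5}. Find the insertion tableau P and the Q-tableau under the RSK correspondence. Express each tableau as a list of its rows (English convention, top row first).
Insert each entry of the permutation into P by Schensted row insertion, recording in Q the position of each new cell.

Insert 1: appended to row 1. P = [[1]].
Insert 3: appended to row 1. P = [[1, 3]].
Insert 2: 2 bumps 3 from row 1; 3 starts row 2. P = [[1, 2], [3]].
Insert 5: appended to row 1. P = [[1, 2, 5], [3]].
Insert 4: 4 bumps 5 from row 1; 5 appends to row 2. P = [[1, 2, 4], [3, 5]].

So P = [[1, 2, 4], [3, 5]], Q = [[1, 2, 4], [3, 5]].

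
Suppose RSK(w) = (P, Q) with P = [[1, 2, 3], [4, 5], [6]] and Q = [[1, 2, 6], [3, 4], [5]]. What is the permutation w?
4 6 1 5 2 3

Reverse RSK: for i = n, n-1, ..., 1, locate i in Q, remove the corresponding corner cell from P, and reverse-bump its entry up through P; the value ejected from row 1 is w(i).

So w = 4 6 1 5 2 3.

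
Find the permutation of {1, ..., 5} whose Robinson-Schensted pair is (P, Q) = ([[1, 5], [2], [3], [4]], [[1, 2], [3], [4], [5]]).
4 5 3 2 1

Reverse the RSK construction: for i from n down to 1, find the cell of Q containing i, remove the entry at that cell from P, and reverse-bump it up through P; the value ejected from row 1 is w(i).

Step i=5: Q has 5 at row 4, column 1; remove 4 from row 4 of P and reverse-bump: 4 enters row 3 and ejects 3; 3 enters row 2 and ejects 2; 2 enters row 1 and ejects 1. So w(5) = 1. P is now [[2, 5], [3], [4]].
Step i=4: Q has 4 at row 3, column 1; remove 4 from row 3 of P and reverse-bump: 4 enters row 2 and ejects 3; 3 enters row 1 and ejects 2. So w(4) = 2. P is now [[3, 5], [4]].
Step i=3: Q has 3 at row 2, column 1; remove 4 from row 2 of P and reverse-bump: 4 enters row 1 and ejects 3. So w(3) = 3. P is now [[4, 5]].
Step i=2: Q has 2 at row 1, column 2; remove that cell from P, ejecting 5. So w(2) = 5. P is now [[4]].
Step i=1: Q has 1 at row 1, column 1; remove that cell from P, ejecting 4. So w(1) = 4. P is now [].

So w = 4 5 3 2 1.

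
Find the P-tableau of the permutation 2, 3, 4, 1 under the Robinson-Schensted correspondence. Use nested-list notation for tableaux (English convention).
P = [[1, 3, 4], [2]]

After inserting 2: P = [[2]].
After inserting 3: P = [[2, 3]].
After inserting 4: P = [[2, 3, 4]].
After inserting 1: P = [[1, 3, 4], [2]].

So P = [[1, 3, 4], [2]].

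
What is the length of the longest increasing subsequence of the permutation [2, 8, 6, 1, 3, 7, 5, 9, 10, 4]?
5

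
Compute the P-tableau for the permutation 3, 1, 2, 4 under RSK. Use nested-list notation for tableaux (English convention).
P = [[1, 2, 4], [3]]

After inserting 3: P = [[3]].
After inserting 1: P = [[1], [3]].
After inserting 2: P = [[1, 2], [3]].
After inserting 4: P = [[1, 2, 4], [3]].

So P = [[1, 2, 4], [3]].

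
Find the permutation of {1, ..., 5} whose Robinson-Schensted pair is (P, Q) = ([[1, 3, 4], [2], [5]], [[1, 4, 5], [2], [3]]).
5 2 1 3 4

Reverse RSK: for i = n, n-1, ..., 1, locate i in Q, remove the corresponding corner cell from P, and reverse-bump its entry up through P; the value ejected from row 1 is w(i).

So w = 5 2 1 3 4.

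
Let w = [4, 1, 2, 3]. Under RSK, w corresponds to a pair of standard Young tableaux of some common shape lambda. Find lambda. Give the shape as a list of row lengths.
[3, 1]

Row-insert each entry into an empty tableau.

After inserting 4: P = [[4]].
After inserting 1: P = [[1], [4]].
After inserting 2: P = [[1, 2], [4]].
After inserting 3: P = [[1, 2, 3], [4]].

The final insertion tableau P = [[1, 2, 3], [4]] has shape [3, 1].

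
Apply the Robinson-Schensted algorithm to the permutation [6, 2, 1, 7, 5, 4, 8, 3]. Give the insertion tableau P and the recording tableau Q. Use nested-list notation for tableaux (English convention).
Insert each entry of the permutation into P by Schensted row insertion, recording in Q the position of each new cell.

Insert 6: appended to row 1. P = [[6]], Q = [[1]].
Insert 2: 2 bumps 6 from row 1; 6 starts row 2. P = [[2], [6]], Q = [[1], [2]].
Insert 1: 1 bumps 2 from row 1; 2 bumps 6 from row 2; 6 starts row 3. P = [[1], [2], [6]], Q = [[1], [2], [3]].
Insert 7: appended to row 1. P = [[1, 7], [2], [6]], Q = [[1, 4], [2], [3]].
Insert 5: 5 bumps 7 from row 1; 7 appends to row 2. P = [[1, 5], [2, 7], [6]], Q = [[1, 4], [2, 5], [3]].
Insert 4: 4 bumps 5 from row 1; 5 bumps 7 from row 2; 7 appends to row 3. P = [[1, 4], [2, 5], [6, 7]], Q = [[1, 4], [2, 5], [3, 6]].
Insert 8: appended to row 1. P = [[1, 4, 8], [2, 5], [6, 7]], Q = [[1, 4, 7], [2, 5], [3, 6]].
Insert 3: 3 bumps 4 from row 1; 4 bumps 5 from row 2; 5 bumps 6 from row 3; 6 starts row 4. P = [[1, 3, 8], [2, 4], [5, 7], [6]], Q = [[1, 4, 7], [2, 5], [3, 6], [8]].

So P = [[1, 3, 8], [2, 4], [5, 7], [6]], Q = [[1, 4, 7], [2, 5], [3, 6], [8]].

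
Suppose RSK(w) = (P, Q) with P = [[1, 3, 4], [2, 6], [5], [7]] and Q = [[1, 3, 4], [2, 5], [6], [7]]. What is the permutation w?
5 2 3 7 6 4 1

Reverse the RSK construction: for i from n down to 1, find the cell of Q containing i, remove the entry at that cell from P, and reverse-bump it up through P; the value ejected from row 1 is w(i).

Step i=7: Q has 7 at row 4, column 1; remove 7 from row 4 of P and reverse-bump: 7 enters row 3 and ejects 5; 5 enters row 2 and ejects 2; 2 enters row 1 and ejects 1. So w(7) = 1. P is now [[2, 3, 4], [5, 6], [7]].
Step i=6: Q has 6 at row 3, column 1; remove 7 from row 3 of P and reverse-bump: 7 enters row 2 and ejects 6; 6 enters row 1 and ejects 4. So w(6) = 4. P is now [[2, 3, 6], [5, 7]].
Step i=5: Q has 5 at row 2, column 2; remove 7 from row 2 of P and reverse-bump: 7 enters row 1 and ejects 6. So w(5) = 6. P is now [[2, 3, 7], [5]].
Step i=4: Q has 4 at row 1, column 3; remove that cell from P, ejecting 7. So w(4) = 7. P is now [[2, 3], [5]].
Step i=3: Q has 3 at row 1, column 2; remove that cell from P, ejecting 3. So w(3) = 3. P is now [[2], [5]].
Step i=2: Q has 2 at row 2, column 1; remove 5 from row 2 of P and reverse-bump: 5 enters row 1 and ejects 2. So w(2) = 2. P is now [[5]].
Step i=1: Q has 1 at row 1, column 1; remove that cell from P, ejecting 5. So w(1) = 5. P is now [].

So w = 5 2 3 7 6 4 1.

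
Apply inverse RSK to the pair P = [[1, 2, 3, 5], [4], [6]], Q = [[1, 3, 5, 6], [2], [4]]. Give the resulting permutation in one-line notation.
6 1 4 2 3 5

Reverse RSK: for i = n, n-1, ..., 1, locate i in Q, remove the corresponding corner cell from P, and reverse-bump its entry up through P; the value ejected from row 1 is w(i).

So w = 6 1 4 2 3 5.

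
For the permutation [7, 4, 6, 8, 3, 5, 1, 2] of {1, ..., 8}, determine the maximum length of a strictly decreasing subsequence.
4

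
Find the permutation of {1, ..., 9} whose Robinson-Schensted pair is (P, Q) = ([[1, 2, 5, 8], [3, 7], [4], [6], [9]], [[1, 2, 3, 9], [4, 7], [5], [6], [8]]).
1 6 9 7 4 3 5 2 8

Reverse RSK: for i = n, n-1, ..., 1, locate i in Q, remove the corresponding corner cell from P, and reverse-bump its entry up through P; the value ejected from row 1 is w(i).

So w = 1 6 9 7 4 3 5 2 8.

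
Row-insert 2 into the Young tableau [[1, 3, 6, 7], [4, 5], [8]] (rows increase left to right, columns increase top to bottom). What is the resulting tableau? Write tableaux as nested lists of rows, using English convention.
In row 1, 2 replaces 3 (the leftmost entry greater than 2); 3 is bumped to row 2. In row 2, 3 replaces 4 (the leftmost entry greater than 3); 4 is bumped to row 3. In row 3, 4 replaces 8 (the leftmost entry greater than 4); 8 is bumped to row 4. 8 starts a new row 4. The new tableau is [[1, 2, 6, 7], [3, 5], [4], [8]].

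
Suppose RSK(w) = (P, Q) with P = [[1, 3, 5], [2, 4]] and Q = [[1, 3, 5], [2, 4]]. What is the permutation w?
Reverse the RSK construction: for i from n down to 1, find the cell of Q containing i, remove the entry at that cell from P, and reverse-bump it up through P; the value ejected from row 1 is w(i).

Step i=5: Q has 5 at row 1, column 3; remove that cell from P, ejecting 5. So w(5) = 5. P is now [[1, 3], [2, 4]].
Step i=4: Q has 4 at row 2, column 2; remove 4 from row 2 of P and reverse-bump: 4 enters row 1 and ejects 3. So w(4) = 3. P is now [[1, 4], [2]].
Step i=3: Q has 3 at row 1, column 2; remove that cell from P, ejecting 4. So w(3) = 4. P is now [[1], [2]].
Step i=2: Q has 2 at row 2, column 1; remove 2 from row 2 of P and reverse-bump: 2 enters row 1 and ejects 1. So w(2) = 1. P is now [[2]].
Step i=1: Q has 1 at row 1, column 1; remove that cell from P, ejecting 2. So w(1) = 2. P is now [].

So w = 2 1 4 3 5.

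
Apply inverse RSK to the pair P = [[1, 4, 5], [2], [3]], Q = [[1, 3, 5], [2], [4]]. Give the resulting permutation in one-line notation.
Reverse the RSK construction: for i from n down to 1, find the cell of Q containing i, remove the entry at that cell from P, and reverse-bump it up through P; the value ejected from row 1 is w(i).

Step i=5: Q has 5 at row 1, column 3; remove that cell from P, ejecting 5. So w(5) = 5. P is now [[1, 4], [2], [3]].
Step i=4: Q has 4 at row 3, column 1; remove 3 from row 3 of P and reverse-bump: 3 enters row 2 and ejects 2; 2 enters row 1 and ejects 1. So w(4) = 1. P is now [[2, 4], [3]].
Step i=3: Q has 3 at row 1, column 2; remove that cell from P, ejecting 4. So w(3) = 4. P is now [[2], [3]].
Step i=2: Q has 2 at row 2, column 1; remove 3 from row 2 of P and reverse-bump: 3 enters row 1 and ejects 2. So w(2) = 2. P is now [[3]].
Step i=1: Q has 1 at row 1, column 1; remove that cell from P, ejecting 3. So w(1) = 3. P is now [].

So w = 3 2 4 1 5.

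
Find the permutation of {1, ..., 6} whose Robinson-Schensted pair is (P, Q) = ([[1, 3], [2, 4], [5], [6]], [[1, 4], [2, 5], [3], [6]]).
Reverse RSK: for i = n, n-1, ..., 1, locate i in Q, remove the corresponding corner cell from P, and reverse-bump its entry up through P; the value ejected from row 1 is w(i).

So w = 6 2 1 5 4 3.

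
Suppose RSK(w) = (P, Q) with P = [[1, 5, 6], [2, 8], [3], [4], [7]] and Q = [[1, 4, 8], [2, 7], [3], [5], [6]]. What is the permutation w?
Reverse RSK: for i = n, n-1, ..., 1, locate i in Q, remove the corresponding corner cell from P, and reverse-bump its entry up through P; the value ejected from row 1 is w(i).

So w = 7 4 3 8 2 1 5 6.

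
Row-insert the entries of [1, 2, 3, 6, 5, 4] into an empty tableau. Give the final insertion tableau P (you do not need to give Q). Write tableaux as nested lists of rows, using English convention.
Insert 1: appended to row 1. P = [[1]].
Insert 2: appended to row 1. P = [[1, 2]].
Insert 3: appended to row 1. P = [[1, 2, 3]].
Insert 6: appended to row 1. P = [[1, 2, 3, 6]].
Insert 5: 5 bumps 6 from row 1; 6 starts row 2. P = [[1, 2, 3, 5], [6]].
Insert 4: 4 bumps 5 from row 1; 5 bumps 6 from row 2; 6 starts row 3. P = [[1, 2, 3, 4], [5], [6]].

So P = [[1, 2, 3, 4], [5], [6]].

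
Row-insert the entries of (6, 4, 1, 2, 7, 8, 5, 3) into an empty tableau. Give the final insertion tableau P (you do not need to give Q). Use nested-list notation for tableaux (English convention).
P = [[1, 2, 3, 8], [4, 5], [6, 7]]

Insert 6: appended to row 1. P = [[6]].
Insert 4: 4 bumps 6 from row 1; 6 starts row 2. P = [[4], [6]].
Insert 1: 1 bumps 4 from row 1; 4 bumps 6 from row 2; 6 starts row 3. P = [[1], [4], [6]].
Insert 2: appended to row 1. P = [[1, 2], [4], [6]].
Insert 7: appended to row 1. P = [[1, 2, 7], [4], [6]].
Insert 8: appended to row 1. P = [[1, 2, 7, 8], [4], [6]].
Insert 5: 5 bumps 7 from row 1; 7 appends to row 2. P = [[1, 2, 5, 8], [4, 7], [6]].
Insert 3: 3 bumps 5 from row 1; 5 bumps 7 from row 2; 7 appends to row 3. P = [[1, 2, 3, 8], [4, 5], [6, 7]].

So P = [[1, 2, 3, 8], [4, 5], [6, 7]].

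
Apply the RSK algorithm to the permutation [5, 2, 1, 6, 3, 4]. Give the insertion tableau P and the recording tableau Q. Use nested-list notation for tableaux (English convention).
Insert each entry of the permutation into P by Schensted row insertion, recording in Q the position of each new cell.

After inserting 5: P = [[5]].
After inserting 2: P = [[2], [5]].
After inserting 1: P = [[1], [2], [5]].
After inserting 6: P = [[1, 6], [2], [5]].
After inserting 3: P = [[1, 3], [2, 6], [5]].
After inserting 4: P = [[1, 3, 4], [2, 6], [5]].

So P = [[1, 3, 4], [2, 6], [5]], Q = [[1, 4, 6], [2, 5], [3]].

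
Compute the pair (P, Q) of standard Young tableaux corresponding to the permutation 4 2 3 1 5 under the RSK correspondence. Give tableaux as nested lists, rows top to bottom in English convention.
P = [[1, 3, 5], [2], [4]], Q = [[1, 3, 5], [2], [4]]

Insert each entry of the permutation into P by Schensted row insertion, recording in Q the position of each new cell.

After inserting 4: P = [[4]].
After inserting 2: P = [[2], [4]].
After inserting 3: P = [[2, 3], [4]].
After inserting 1: P = [[1, 3], [2], [4]].
After inserting 5: P = [[1, 3, 5], [2], [4]].

So P = [[1, 3, 5], [2], [4]], Q = [[1, 3, 5], [2], [4]].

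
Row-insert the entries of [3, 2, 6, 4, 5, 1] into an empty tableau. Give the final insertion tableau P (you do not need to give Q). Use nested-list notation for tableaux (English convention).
Insert 3: appended to row 1. P = [[3]].
Insert 2: 2 bumps 3 from row 1; 3 starts row 2. P = [[2], [3]].
Insert 6: appended to row 1. P = [[2, 6], [3]].
Insert 4: 4 bumps 6 from row 1; 6 appends to row 2. P = [[2, 4], [3, 6]].
Insert 5: appended to row 1. P = [[2, 4, 5], [3, 6]].
Insert 1: 1 bumps 2 from row 1; 2 bumps 3 from row 2; 3 starts row 3. P = [[1, 4, 5], [2, 6], [3]].

So P = [[1, 4, 5], [2, 6], [3]].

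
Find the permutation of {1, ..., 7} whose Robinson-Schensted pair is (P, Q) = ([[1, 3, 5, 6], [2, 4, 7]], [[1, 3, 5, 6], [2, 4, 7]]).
Reverse RSK: for i = n, n-1, ..., 1, locate i in Q, remove the corresponding corner cell from P, and reverse-bump its entry up through P; the value ejected from row 1 is w(i).

So w = 2 1 4 3 5 7 6.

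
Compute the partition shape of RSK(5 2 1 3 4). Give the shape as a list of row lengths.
[3, 1, 1]

Row-insert each entry into an empty tableau.

After inserting 5: P = [[5]].
After inserting 2: P = [[2], [5]].
After inserting 1: P = [[1], [2], [5]].
After inserting 3: P = [[1, 3], [2], [5]].
After inserting 4: P = [[1, 3, 4], [2], [5]].

The final insertion tableau P = [[1, 3, 4], [2], [5]] has shape [3, 1, 1].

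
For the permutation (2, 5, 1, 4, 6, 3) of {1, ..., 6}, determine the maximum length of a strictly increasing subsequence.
3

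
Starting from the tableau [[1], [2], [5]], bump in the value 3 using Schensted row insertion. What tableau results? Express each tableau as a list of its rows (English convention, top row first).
[[1, 3], [2], [5]]

3 is larger than every entry of row 1, so it is appended to row 1. The new tableau is [[1, 3], [2], [5]].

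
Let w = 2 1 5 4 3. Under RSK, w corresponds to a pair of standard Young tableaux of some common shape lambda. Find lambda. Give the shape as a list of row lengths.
[2, 2, 1]

Row-insert each entry into an empty tableau.

After inserting 2: P = [[2]].
After inserting 1: P = [[1], [2]].
After inserting 5: P = [[1, 5], [2]].
After inserting 4: P = [[1, 4], [2, 5]].
After inserting 3: P = [[1, 3], [2, 4], [5]].

The final insertion tableau P = [[1, 3], [2, 4], [5]] has shape [2, 2, 1].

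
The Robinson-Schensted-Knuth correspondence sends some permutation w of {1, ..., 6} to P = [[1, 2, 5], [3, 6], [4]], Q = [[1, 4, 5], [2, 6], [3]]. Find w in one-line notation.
Reverse the RSK construction: for i from n down to 1, find the cell of Q containing i, remove the entry at that cell from P, and reverse-bump it up through P; the value ejected from row 1 is w(i).

Step i=6: Q has 6 at row 2, column 2; remove 6 from row 2 of P and reverse-bump: 6 enters row 1 and ejects 5. So w(6) = 5. P is now [[1, 2, 6], [3], [4]].
Step i=5: Q has 5 at row 1, column 3; remove that cell from P, ejecting 6. So w(5) = 6. P is now [[1, 2], [3], [4]].
Step i=4: Q has 4 at row 1, column 2; remove that cell from P, ejecting 2. So w(4) = 2. P is now [[1], [3], [4]].
Step i=3: Q has 3 at row 3, column 1; remove 4 from row 3 of P and reverse-bump: 4 enters row 2 and ejects 3; 3 enters row 1 and ejects 1. So w(3) = 1. P is now [[3], [4]].
Step i=2: Q has 2 at row 2, column 1; remove 4 from row 2 of P and reverse-bump: 4 enters row 1 and ejects 3. So w(2) = 3. P is now [[4]].
Step i=1: Q has 1 at row 1, column 1; remove that cell from P, ejecting 4. So w(1) = 4. P is now [].

So w = 4 3 1 2 6 5.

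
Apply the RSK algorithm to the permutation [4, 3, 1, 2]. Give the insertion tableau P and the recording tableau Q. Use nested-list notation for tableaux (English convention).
P = [[1, 2], [3], [4]], Q = [[1, 4], [2], [3]]

Insert each entry of the permutation into P by Schensted row insertion, recording in Q the position of each new cell.

Insert 4: appended to row 1. P = [[4]], Q = [[1]].
Insert 3: 3 bumps 4 from row 1; 4 starts row 2. P = [[3], [4]], Q = [[1], [2]].
Insert 1: 1 bumps 3 from row 1; 3 bumps 4 from row 2; 4 starts row 3. P = [[1], [3], [4]], Q = [[1], [2], [3]].
Insert 2: appended to row 1. P = [[1, 2], [3], [4]], Q = [[1, 4], [2], [3]].

So P = [[1, 2], [3], [4]], Q = [[1, 4], [2], [3]].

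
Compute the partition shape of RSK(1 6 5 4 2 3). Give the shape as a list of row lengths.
[3, 1, 1, 1]

Row-insert each entry into an empty tableau.

After inserting 1: P = [[1]].
After inserting 6: P = [[1, 6]].
After inserting 5: P = [[1, 5], [6]].
After inserting 4: P = [[1, 4], [5], [6]].
After inserting 2: P = [[1, 2], [4], [5], [6]].
After inserting 3: P = [[1, 2, 3], [4], [5], [6]].

The final insertion tableau P = [[1, 2, 3], [4], [5], [6]] has shape [3, 1, 1, 1].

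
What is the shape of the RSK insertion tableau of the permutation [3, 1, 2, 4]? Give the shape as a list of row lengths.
Row-insert each entry into an empty tableau.

After inserting 3: P = [[3]].
After inserting 1: P = [[1], [3]].
After inserting 2: P = [[1, 2], [3]].
After inserting 4: P = [[1, 2, 4], [3]].

The final insertion tableau P = [[1, 2, 4], [3]] has shape [3, 1].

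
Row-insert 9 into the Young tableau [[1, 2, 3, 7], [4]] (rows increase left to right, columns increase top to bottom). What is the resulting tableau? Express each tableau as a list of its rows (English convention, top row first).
[[1, 2, 3, 7, 9], [4]]

9 is larger than every entry of row 1, so it is appended to row 1. The new tableau is [[1, 2, 3, 7, 9], [4]].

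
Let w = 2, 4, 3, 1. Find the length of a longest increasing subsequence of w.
2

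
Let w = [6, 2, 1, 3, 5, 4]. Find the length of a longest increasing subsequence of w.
3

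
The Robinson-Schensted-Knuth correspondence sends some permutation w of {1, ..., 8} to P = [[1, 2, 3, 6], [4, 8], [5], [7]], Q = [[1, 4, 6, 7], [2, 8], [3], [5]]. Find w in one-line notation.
7 5 1 4 2 3 8 6

Reverse the RSK construction: for i from n down to 1, find the cell of Q containing i, remove the entry at that cell from P, and reverse-bump it up through P; the value ejected from row 1 is w(i).

Step i=8: Q has 8 at row 2, column 2; remove 8 from row 2 of P and reverse-bump: 8 enters row 1 and ejects 6. So w(8) = 6. P is now [[1, 2, 3, 8], [4], [5], [7]].
Step i=7: Q has 7 at row 1, column 4; remove that cell from P, ejecting 8. So w(7) = 8. P is now [[1, 2, 3], [4], [5], [7]].
Step i=6: Q has 6 at row 1, column 3; remove that cell from P, ejecting 3. So w(6) = 3. P is now [[1, 2], [4], [5], [7]].
Step i=5: Q has 5 at row 4, column 1; remove 7 from row 4 of P and reverse-bump: 7 enters row 3 and ejects 5; 5 enters row 2 and ejects 4; 4 enters row 1 and ejects 2. So w(5) = 2. P is now [[1, 4], [5], [7]].
Step i=4: Q has 4 at row 1, column 2; remove that cell from P, ejecting 4. So w(4) = 4. P is now [[1], [5], [7]].
Step i=3: Q has 3 at row 3, column 1; remove 7 from row 3 of P and reverse-bump: 7 enters row 2 and ejects 5; 5 enters row 1 and ejects 1. So w(3) = 1. P is now [[5], [7]].
Step i=2: Q has 2 at row 2, column 1; remove 7 from row 2 of P and reverse-bump: 7 enters row 1 and ejects 5. So w(2) = 5. P is now [[7]].
Step i=1: Q has 1 at row 1, column 1; remove that cell from P, ejecting 7. So w(1) = 7. P is now [].

So w = 7 5 1 4 2 3 8 6.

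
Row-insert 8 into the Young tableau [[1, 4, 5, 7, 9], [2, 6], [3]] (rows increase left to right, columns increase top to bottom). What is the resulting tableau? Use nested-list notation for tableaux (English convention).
In row 1, 8 replaces 9 (the leftmost entry greater than 8); 9 is bumped to row 2. 9 is appended to row 2. The new tableau is [[1, 4, 5, 7, 8], [2, 6, 9], [3]].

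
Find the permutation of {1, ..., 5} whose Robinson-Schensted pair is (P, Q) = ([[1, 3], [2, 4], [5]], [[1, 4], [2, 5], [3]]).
5 2 1 4 3

Reverse the RSK construction: for i from n down to 1, find the cell of Q containing i, remove the entry at that cell from P, and reverse-bump it up through P; the value ejected from row 1 is w(i).

Step i=5: Q has 5 at row 2, column 2; remove 4 from row 2 of P and reverse-bump: 4 enters row 1 and ejects 3. So w(5) = 3. P is now [[1, 4], [2], [5]].
Step i=4: Q has 4 at row 1, column 2; remove that cell from P, ejecting 4. So w(4) = 4. P is now [[1], [2], [5]].
Step i=3: Q has 3 at row 3, column 1; remove 5 from row 3 of P and reverse-bump: 5 enters row 2 and ejects 2; 2 enters row 1 and ejects 1. So w(3) = 1. P is now [[2], [5]].
Step i=2: Q has 2 at row 2, column 1; remove 5 from row 2 of P and reverse-bump: 5 enters row 1 and ejects 2. So w(2) = 2. P is now [[5]].
Step i=1: Q has 1 at row 1, column 1; remove that cell from P, ejecting 5. So w(1) = 5. P is now [].

So w = 5 2 1 4 3.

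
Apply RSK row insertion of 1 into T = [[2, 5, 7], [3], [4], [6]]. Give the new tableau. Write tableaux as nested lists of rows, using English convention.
[[1, 5, 7], [2], [3], [4], [6]]

In row 1, 1 replaces 2 (the leftmost entry greater than 1); 2 is bumped to row 2. In row 2, 2 replaces 3 (the leftmost entry greater than 2); 3 is bumped to row 3. In row 3, 3 replaces 4 (the leftmost entry greater than 3); 4 is bumped to row 4. In row 4, 4 replaces 6 (the leftmost entry greater than 4); 6 is bumped to row 5. 6 starts a new row 5. The new tableau is [[1, 5, 7], [2], [3], [4], [6]].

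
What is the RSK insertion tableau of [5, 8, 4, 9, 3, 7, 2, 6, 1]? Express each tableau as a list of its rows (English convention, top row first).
P = [[1, 6, 9], [2, 7], [3, 8], [4], [5]]

Insert 5: appended to row 1. P = [[5]].
Insert 8: appended to row 1. P = [[5, 8]].
Insert 4: 4 bumps 5 from row 1; 5 starts row 2. P = [[4, 8], [5]].
Insert 9: appended to row 1. P = [[4, 8, 9], [5]].
Insert 3: 3 bumps 4 from row 1; 4 bumps 5 from row 2; 5 starts row 3. P = [[3, 8, 9], [4], [5]].
Insert 7: 7 bumps 8 from row 1; 8 appends to row 2. P = [[3, 7, 9], [4, 8], [5]].
Insert 2: 2 bumps 3 from row 1; 3 bumps 4 from row 2; 4 bumps 5 from row 3; 5 starts row 4. P = [[2, 7, 9], [3, 8], [4], [5]].
Insert 6: 6 bumps 7 from row 1; 7 bumps 8 from row 2; 8 appends to row 3. P = [[2, 6, 9], [3, 7], [4, 8], [5]].
Insert 1: 1 bumps 2 from row 1; 2 bumps 3 from row 2; 3 bumps 4 from row 3; 4 bumps 5 from row 4; 5 starts row 5. P = [[1, 6, 9], [2, 7], [3, 8], [4], [5]].

So P = [[1, 6, 9], [2, 7], [3, 8], [4], [5]].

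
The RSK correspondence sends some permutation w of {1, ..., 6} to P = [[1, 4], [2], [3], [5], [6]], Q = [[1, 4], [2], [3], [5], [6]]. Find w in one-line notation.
6 5 3 4 2 1

Reverse the RSK construction: for i from n down to 1, find the cell of Q containing i, remove the entry at that cell from P, and reverse-bump it up through P; the value ejected from row 1 is w(i).

Step i=6: Q has 6 at row 5, column 1; remove 6 from row 5 of P and reverse-bump: 6 enters row 4 and ejects 5; 5 enters row 3 and ejects 3; 3 enters row 2 and ejects 2; 2 enters row 1 and ejects 1. So w(6) = 1. P is now [[2, 4], [3], [5], [6]].
Step i=5: Q has 5 at row 4, column 1; remove 6 from row 4 of P and reverse-bump: 6 enters row 3 and ejects 5; 5 enters row 2 and ejects 3; 3 enters row 1 and ejects 2. So w(5) = 2. P is now [[3, 4], [5], [6]].
Step i=4: Q has 4 at row 1, column 2; remove that cell from P, ejecting 4. So w(4) = 4. P is now [[3], [5], [6]].
Step i=3: Q has 3 at row 3, column 1; remove 6 from row 3 of P and reverse-bump: 6 enters row 2 and ejects 5; 5 enters row 1 and ejects 3. So w(3) = 3. P is now [[5], [6]].
Step i=2: Q has 2 at row 2, column 1; remove 6 from row 2 of P and reverse-bump: 6 enters row 1 and ejects 5. So w(2) = 5. P is now [[6]].
Step i=1: Q has 1 at row 1, column 1; remove that cell from P, ejecting 6. So w(1) = 6. P is now [].

So w = 6 5 3 4 2 1.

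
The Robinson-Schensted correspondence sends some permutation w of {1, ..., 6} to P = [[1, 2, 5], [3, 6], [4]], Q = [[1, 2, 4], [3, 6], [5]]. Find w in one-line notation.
1 4 3 6 2 5

Reverse RSK: for i = n, n-1, ..., 1, locate i in Q, remove the corresponding corner cell from P, and reverse-bump its entry up through P; the value ejected from row 1 is w(i).

So w = 1 4 3 6 2 5.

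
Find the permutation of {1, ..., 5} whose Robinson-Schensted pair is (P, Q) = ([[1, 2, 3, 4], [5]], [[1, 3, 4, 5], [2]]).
5 1 2 3 4

Reverse the RSK construction: for i from n down to 1, find the cell of Q containing i, remove the entry at that cell from P, and reverse-bump it up through P; the value ejected from row 1 is w(i).

Step i=5: Q has 5 at row 1, column 4; remove that cell from P, ejecting 4. So w(5) = 4. P is now [[1, 2, 3], [5]].
Step i=4: Q has 4 at row 1, column 3; remove that cell from P, ejecting 3. So w(4) = 3. P is now [[1, 2], [5]].
Step i=3: Q has 3 at row 1, column 2; remove that cell from P, ejecting 2. So w(3) = 2. P is now [[1], [5]].
Step i=2: Q has 2 at row 2, column 1; remove 5 from row 2 of P and reverse-bump: 5 enters row 1 and ejects 1. So w(2) = 1. P is now [[5]].
Step i=1: Q has 1 at row 1, column 1; remove that cell from P, ejecting 5. So w(1) = 5. P is now [].

So w = 5 1 2 3 4.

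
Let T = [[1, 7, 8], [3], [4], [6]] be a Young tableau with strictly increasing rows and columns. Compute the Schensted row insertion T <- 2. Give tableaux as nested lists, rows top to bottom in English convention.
[[1, 2, 8], [3, 7], [4], [6]]

In row 1, 2 replaces 7 (the leftmost entry greater than 2); 7 is bumped to row 2. 7 is appended to row 2. The new tableau is [[1, 2, 8], [3, 7], [4], [6]].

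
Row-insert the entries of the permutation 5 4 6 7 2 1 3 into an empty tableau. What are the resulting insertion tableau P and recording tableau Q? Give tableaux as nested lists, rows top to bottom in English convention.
Insert each entry of the permutation into P by Schensted row insertion, recording in Q the position of each new cell.

Insert 5: appended to row 1. P = [[5]].
Insert 4: 4 bumps 5 from row 1; 5 starts row 2. P = [[4], [5]].
Insert 6: appended to row 1. P = [[4, 6], [5]].
Insert 7: appended to row 1. P = [[4, 6, 7], [5]].
Insert 2: 2 bumps 4 from row 1; 4 bumps 5 from row 2; 5 starts row 3. P = [[2, 6, 7], [4], [5]].
Insert 1: 1 bumps 2 from row 1; 2 bumps 4 from row 2; 4 bumps 5 from row 3; 5 starts row 4. P = [[1, 6, 7], [2], [4], [5]].
Insert 3: 3 bumps 6 from row 1; 6 appends to row 2. P = [[1, 3, 7], [2, 6], [4], [5]].

So P = [[1, 3, 7], [2, 6], [4], [5]], Q = [[1, 3, 4], [2, 7], [5], [6]].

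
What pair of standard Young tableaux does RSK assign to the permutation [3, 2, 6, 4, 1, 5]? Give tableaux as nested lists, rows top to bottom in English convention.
Insert each entry of the permutation into P by Schensted row insertion, recording in Q the position of each new cell.

Insert 3: appended to row 1. P = [[3]].
Insert 2: 2 bumps 3 from row 1; 3 starts row 2. P = [[2], [3]].
Insert 6: appended to row 1. P = [[2, 6], [3]].
Insert 4: 4 bumps 6 from row 1; 6 appends to row 2. P = [[2, 4], [3, 6]].
Insert 1: 1 bumps 2 from row 1; 2 bumps 3 from row 2; 3 starts row 3. P = [[1, 4], [2, 6], [3]].
Insert 5: appended to row 1. P = [[1, 4, 5], [2, 6], [3]].

So P = [[1, 4, 5], [2, 6], [3]], Q = [[1, 3, 6], [2, 4], [5]].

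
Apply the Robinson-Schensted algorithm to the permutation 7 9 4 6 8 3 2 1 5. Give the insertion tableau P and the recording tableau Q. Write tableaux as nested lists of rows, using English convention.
Insert each entry of the permutation into P by Schensted row insertion, recording in Q the position of each new cell.

Insert 7: appended to row 1. P = [[7]], Q = [[1]].
Insert 9: appended to row 1. P = [[7, 9]], Q = [[1, 2]].
Insert 4: 4 bumps 7 from row 1; 7 starts row 2. P = [[4, 9], [7]], Q = [[1, 2], [3]].
Insert 6: 6 bumps 9 from row 1; 9 appends to row 2. P = [[4, 6], [7, 9]], Q = [[1, 2], [3, 4]].
Insert 8: appended to row 1. P = [[4, 6, 8], [7, 9]], Q = [[1, 2, 5], [3, 4]].
Insert 3: 3 bumps 4 from row 1; 4 bumps 7 from row 2; 7 starts row 3. P = [[3, 6, 8], [4, 9], [7]], Q = [[1, 2, 5], [3, 4], [6]].
Insert 2: 2 bumps 3 from row 1; 3 bumps 4 from row 2; 4 bumps 7 from row 3; 7 starts row 4. P = [[2, 6, 8], [3, 9], [4], [7]], Q = [[1, 2, 5], [3, 4], [6], [7]].
Insert 1: 1 bumps 2 from row 1; 2 bumps 3 from row 2; 3 bumps 4 from row 3; 4 bumps 7 from row 4; 7 starts row 5. P = [[1, 6, 8], [2, 9], [3], [4], [7]], Q = [[1, 2, 5], [3, 4], [6], [7], [8]].
Insert 5: 5 bumps 6 from row 1; 6 bumps 9 from row 2; 9 appends to row 3. P = [[1, 5, 8], [2, 6], [3, 9], [4], [7]], Q = [[1, 2, 5], [3, 4], [6, 9], [7], [8]].

So P = [[1, 5, 8], [2, 6], [3, 9], [4], [7]], Q = [[1, 2, 5], [3, 4], [6, 9], [7], [8]].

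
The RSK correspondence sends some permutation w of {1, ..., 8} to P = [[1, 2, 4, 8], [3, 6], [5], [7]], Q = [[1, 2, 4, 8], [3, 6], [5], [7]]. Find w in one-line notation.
Reverse the RSK construction: for i from n down to 1, find the cell of Q containing i, remove the entry at that cell from P, and reverse-bump it up through P; the value ejected from row 1 is w(i).

Step i=8: Q has 8 at row 1, column 4; remove that cell from P, ejecting 8. So w(8) = 8. P is now [[1, 2, 4], [3, 6], [5], [7]].
Step i=7: Q has 7 at row 4, column 1; remove 7 from row 4 of P and reverse-bump: 7 enters row 3 and ejects 5; 5 enters row 2 and ejects 3; 3 enters row 1 and ejects 2. So w(7) = 2. P is now [[1, 3, 4], [5, 6], [7]].
Step i=6: Q has 6 at row 2, column 2; remove 6 from row 2 of P and reverse-bump: 6 enters row 1 and ejects 4. So w(6) = 4. P is now [[1, 3, 6], [5], [7]].
Step i=5: Q has 5 at row 3, column 1; remove 7 from row 3 of P and reverse-bump: 7 enters row 2 and ejects 5; 5 enters row 1 and ejects 3. So w(5) = 3. P is now [[1, 5, 6], [7]].
Step i=4: Q has 4 at row 1, column 3; remove that cell from P, ejecting 6. So w(4) = 6. P is now [[1, 5], [7]].
Step i=3: Q has 3 at row 2, column 1; remove 7 from row 2 of P and reverse-bump: 7 enters row 1 and ejects 5. So w(3) = 5. P is now [[1, 7]].
Step i=2: Q has 2 at row 1, column 2; remove that cell from P, ejecting 7. So w(2) = 7. P is now [[1]].
Step i=1: Q has 1 at row 1, column 1; remove that cell from P, ejecting 1. So w(1) = 1. P is now [].

So w = 1 7 5 6 3 4 2 8.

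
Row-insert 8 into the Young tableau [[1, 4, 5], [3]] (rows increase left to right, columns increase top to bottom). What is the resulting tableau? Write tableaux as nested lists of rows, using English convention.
[[1, 4, 5, 8], [3]]

8 is larger than every entry of row 1, so it is appended to row 1. The new tableau is [[1, 4, 5, 8], [3]].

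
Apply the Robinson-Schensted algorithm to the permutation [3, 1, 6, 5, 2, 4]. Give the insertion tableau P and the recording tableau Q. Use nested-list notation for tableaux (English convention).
Insert each entry of the permutation into P by Schensted row insertion, recording in Q the position of each new cell.

Insert 3: appended to row 1. P = [[3]].
Insert 1: 1 bumps 3 from row 1; 3 starts row 2. P = [[1], [3]].
Insert 6: appended to row 1. P = [[1, 6], [3]].
Insert 5: 5 bumps 6 from row 1; 6 appends to row 2. P = [[1, 5], [3, 6]].
Insert 2: 2 bumps 5 from row 1; 5 bumps 6 from row 2; 6 starts row 3. P = [[1, 2], [3, 5], [6]].
Insert 4: appended to row 1. P = [[1, 2, 4], [3, 5], [6]].

So P = [[1, 2, 4], [3, 5], [6]], Q = [[1, 3, 6], [2, 4], [5]].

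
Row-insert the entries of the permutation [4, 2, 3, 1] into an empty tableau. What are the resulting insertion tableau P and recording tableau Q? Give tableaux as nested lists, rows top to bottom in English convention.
P = [[1, 3], [2], [4]], Q = [[1, 3], [2], [4]]

Insert each entry of the permutation into P by Schensted row insertion, recording in Q the position of each new cell.

Insert 4: appended to row 1. P = [[4]].
Insert 2: 2 bumps 4 from row 1; 4 starts row 2. P = [[2], [4]].
Insert 3: appended to row 1. P = [[2, 3], [4]].
Insert 1: 1 bumps 2 from row 1; 2 bumps 4 from row 2; 4 starts row 3. P = [[1, 3], [2], [4]].

So P = [[1, 3], [2], [4]], Q = [[1, 3], [2], [4]].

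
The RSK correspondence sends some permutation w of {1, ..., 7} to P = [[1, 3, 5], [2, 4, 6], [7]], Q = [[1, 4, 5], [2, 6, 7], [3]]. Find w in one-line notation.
Reverse the RSK construction: for i from n down to 1, find the cell of Q containing i, remove the entry at that cell from P, and reverse-bump it up through P; the value ejected from row 1 is w(i).

Step i=7: Q has 7 at row 2, column 3; remove 6 from row 2 of P and reverse-bump: 6 enters row 1 and ejects 5. So w(7) = 5. P is now [[1, 3, 6], [2, 4], [7]].
Step i=6: Q has 6 at row 2, column 2; remove 4 from row 2 of P and reverse-bump: 4 enters row 1 and ejects 3. So w(6) = 3. P is now [[1, 4, 6], [2], [7]].
Step i=5: Q has 5 at row 1, column 3; remove that cell from P, ejecting 6. So w(5) = 6. P is now [[1, 4], [2], [7]].
Step i=4: Q has 4 at row 1, column 2; remove that cell from P, ejecting 4. So w(4) = 4. P is now [[1], [2], [7]].
Step i=3: Q has 3 at row 3, column 1; remove 7 from row 3 of P and reverse-bump: 7 enters row 2 and ejects 2; 2 enters row 1 and ejects 1. So w(3) = 1. P is now [[2], [7]].
Step i=2: Q has 2 at row 2, column 1; remove 7 from row 2 of P and reverse-bump: 7 enters row 1 and ejects 2. So w(2) = 2. P is now [[7]].
Step i=1: Q has 1 at row 1, column 1; remove that cell from P, ejecting 7. So w(1) = 7. P is now [].

So w = 7 2 1 4 6 3 5.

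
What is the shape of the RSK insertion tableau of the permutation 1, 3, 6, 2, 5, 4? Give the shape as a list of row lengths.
Row-insert each entry into an empty tableau.

After inserting 1: P = [[1]].
After inserting 3: P = [[1, 3]].
After inserting 6: P = [[1, 3, 6]].
After inserting 2: P = [[1, 2, 6], [3]].
After inserting 5: P = [[1, 2, 5], [3, 6]].
After inserting 4: P = [[1, 2, 4], [3, 5], [6]].

The final insertion tableau P = [[1, 2, 4], [3, 5], [6]] has shape [3, 2, 1].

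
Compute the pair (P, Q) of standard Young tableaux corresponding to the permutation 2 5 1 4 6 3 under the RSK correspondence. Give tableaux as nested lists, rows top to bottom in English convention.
Insert each entry of the permutation into P by Schensted row insertion, recording in Q the position of each new cell.

Insert 2: appended to row 1. P = [[2]], Q = [[1]].
Insert 5: appended to row 1. P = [[2, 5]], Q = [[1, 2]].
Insert 1: 1 bumps 2 from row 1; 2 starts row 2. P = [[1, 5], [2]], Q = [[1, 2], [3]].
Insert 4: 4 bumps 5 from row 1; 5 appends to row 2. P = [[1, 4], [2, 5]], Q = [[1, 2], [3, 4]].
Insert 6: appended to row 1. P = [[1, 4, 6], [2, 5]], Q = [[1, 2, 5], [3, 4]].
Insert 3: 3 bumps 4 from row 1; 4 bumps 5 from row 2; 5 starts row 3. P = [[1, 3, 6], [2, 4], [5]], Q = [[1, 2, 5], [3, 4], [6]].

So P = [[1, 3, 6], [2, 4], [5]], Q = [[1, 2, 5], [3, 4], [6]].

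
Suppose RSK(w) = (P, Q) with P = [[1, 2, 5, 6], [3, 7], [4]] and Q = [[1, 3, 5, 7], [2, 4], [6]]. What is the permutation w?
4 1 7 3 5 2 6

Reverse the RSK construction: for i from n down to 1, find the cell of Q containing i, remove the entry at that cell from P, and reverse-bump it up through P; the value ejected from row 1 is w(i).

Step i=7: Q has 7 at row 1, column 4; remove that cell from P, ejecting 6. So w(7) = 6. P is now [[1, 2, 5], [3, 7], [4]].
Step i=6: Q has 6 at row 3, column 1; remove 4 from row 3 of P and reverse-bump: 4 enters row 2 and ejects 3; 3 enters row 1 and ejects 2. So w(6) = 2. P is now [[1, 3, 5], [4, 7]].
Step i=5: Q has 5 at row 1, column 3; remove that cell from P, ejecting 5. So w(5) = 5. P is now [[1, 3], [4, 7]].
Step i=4: Q has 4 at row 2, column 2; remove 7 from row 2 of P and reverse-bump: 7 enters row 1 and ejects 3. So w(4) = 3. P is now [[1, 7], [4]].
Step i=3: Q has 3 at row 1, column 2; remove that cell from P, ejecting 7. So w(3) = 7. P is now [[1], [4]].
Step i=2: Q has 2 at row 2, column 1; remove 4 from row 2 of P and reverse-bump: 4 enters row 1 and ejects 1. So w(2) = 1. P is now [[4]].
Step i=1: Q has 1 at row 1, column 1; remove that cell from P, ejecting 4. So w(1) = 4. P is now [].

So w = 4 1 7 3 5 2 6.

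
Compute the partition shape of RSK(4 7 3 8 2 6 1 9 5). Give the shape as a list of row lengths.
Row-insert each entry into an empty tableau.

After inserting 4: P = [[4]].
After inserting 7: P = [[4, 7]].
After inserting 3: P = [[3, 7], [4]].
After inserting 8: P = [[3, 7, 8], [4]].
After inserting 2: P = [[2, 7, 8], [3], [4]].
After inserting 6: P = [[2, 6, 8], [3, 7], [4]].
After inserting 1: P = [[1, 6, 8], [2, 7], [3], [4]].
After inserting 9: P = [[1, 6, 8, 9], [2, 7], [3], [4]].
After inserting 5: P = [[1, 5, 8, 9], [2, 6], [3, 7], [4]].

The final insertion tableau P = [[1, 5, 8, 9], [2, 6], [3, 7], [4]] has shape [4, 2, 2, 1].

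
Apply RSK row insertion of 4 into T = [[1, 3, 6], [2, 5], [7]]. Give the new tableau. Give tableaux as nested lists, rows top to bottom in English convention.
In row 1, 4 replaces 6 (the leftmost entry greater than 4); 6 is bumped to row 2. 6 is appended to row 2. The new tableau is [[1, 3, 4], [2, 5, 6], [7]].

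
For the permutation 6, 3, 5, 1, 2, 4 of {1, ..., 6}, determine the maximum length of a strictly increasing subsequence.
3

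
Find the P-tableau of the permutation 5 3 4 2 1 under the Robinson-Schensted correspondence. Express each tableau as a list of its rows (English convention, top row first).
Insert 5: appended to row 1. P = [[5]].
Insert 3: 3 bumps 5 from row 1; 5 starts row 2. P = [[3], [5]].
Insert 4: appended to row 1. P = [[3, 4], [5]].
Insert 2: 2 bumps 3 from row 1; 3 bumps 5 from row 2; 5 starts row 3. P = [[2, 4], [3], [5]].
Insert 1: 1 bumps 2 from row 1; 2 bumps 3 from row 2; 3 bumps 5 from row 3; 5 starts row 4. P = [[1, 4], [2], [3], [5]].

So P = [[1, 4], [2], [3], [5]].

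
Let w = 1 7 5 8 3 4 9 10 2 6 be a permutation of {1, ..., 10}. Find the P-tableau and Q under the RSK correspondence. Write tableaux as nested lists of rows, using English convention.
Insert each entry of the permutation into P by Schensted row insertion, recording in Q the position of each new cell.

After inserting 1: P = [[1]].
After inserting 7: P = [[1, 7]].
After inserting 5: P = [[1, 5], [7]].
After inserting 8: P = [[1, 5, 8], [7]].
After inserting 3: P = [[1, 3, 8], [5], [7]].
After inserting 4: P = [[1, 3, 4], [5, 8], [7]].
After inserting 9: P = [[1, 3, 4, 9], [5, 8], [7]].
After inserting 10: P = [[1, 3, 4, 9, 10], [5, 8], [7]].
After inserting 2: P = [[1, 2, 4, 9, 10], [3, 8], [5], [7]].
After inserting 6: P = [[1, 2, 4, 6, 10], [3, 8, 9], [5], [7]].

So P = [[1, 2, 4, 6, 10], [3, 8, 9], [5], [7]], Q = [[1, 2, 4, 7, 8], [3, 6, 10], [5], [9]].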